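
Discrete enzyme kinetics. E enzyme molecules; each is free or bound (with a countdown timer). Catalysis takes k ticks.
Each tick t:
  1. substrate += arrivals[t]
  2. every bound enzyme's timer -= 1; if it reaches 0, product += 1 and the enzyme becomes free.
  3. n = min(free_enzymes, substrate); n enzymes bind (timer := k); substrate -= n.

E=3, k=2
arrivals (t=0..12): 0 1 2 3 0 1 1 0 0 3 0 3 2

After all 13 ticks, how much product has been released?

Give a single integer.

t=0: arr=0 -> substrate=0 bound=0 product=0
t=1: arr=1 -> substrate=0 bound=1 product=0
t=2: arr=2 -> substrate=0 bound=3 product=0
t=3: arr=3 -> substrate=2 bound=3 product=1
t=4: arr=0 -> substrate=0 bound=3 product=3
t=5: arr=1 -> substrate=0 bound=3 product=4
t=6: arr=1 -> substrate=0 bound=2 product=6
t=7: arr=0 -> substrate=0 bound=1 product=7
t=8: arr=0 -> substrate=0 bound=0 product=8
t=9: arr=3 -> substrate=0 bound=3 product=8
t=10: arr=0 -> substrate=0 bound=3 product=8
t=11: arr=3 -> substrate=0 bound=3 product=11
t=12: arr=2 -> substrate=2 bound=3 product=11

Answer: 11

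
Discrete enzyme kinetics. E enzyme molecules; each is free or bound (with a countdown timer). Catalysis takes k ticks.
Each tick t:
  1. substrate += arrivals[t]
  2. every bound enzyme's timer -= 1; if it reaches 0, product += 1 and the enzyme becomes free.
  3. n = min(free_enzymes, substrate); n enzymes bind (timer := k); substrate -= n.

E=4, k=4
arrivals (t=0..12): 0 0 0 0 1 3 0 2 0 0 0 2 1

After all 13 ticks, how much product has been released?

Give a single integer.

t=0: arr=0 -> substrate=0 bound=0 product=0
t=1: arr=0 -> substrate=0 bound=0 product=0
t=2: arr=0 -> substrate=0 bound=0 product=0
t=3: arr=0 -> substrate=0 bound=0 product=0
t=4: arr=1 -> substrate=0 bound=1 product=0
t=5: arr=3 -> substrate=0 bound=4 product=0
t=6: arr=0 -> substrate=0 bound=4 product=0
t=7: arr=2 -> substrate=2 bound=4 product=0
t=8: arr=0 -> substrate=1 bound=4 product=1
t=9: arr=0 -> substrate=0 bound=2 product=4
t=10: arr=0 -> substrate=0 bound=2 product=4
t=11: arr=2 -> substrate=0 bound=4 product=4
t=12: arr=1 -> substrate=0 bound=4 product=5

Answer: 5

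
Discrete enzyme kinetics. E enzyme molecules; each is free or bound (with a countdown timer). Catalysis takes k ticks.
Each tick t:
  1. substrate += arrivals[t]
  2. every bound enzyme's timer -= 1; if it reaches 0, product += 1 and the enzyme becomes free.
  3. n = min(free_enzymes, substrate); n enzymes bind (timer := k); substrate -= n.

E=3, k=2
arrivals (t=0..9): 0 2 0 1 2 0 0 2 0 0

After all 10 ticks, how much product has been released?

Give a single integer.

t=0: arr=0 -> substrate=0 bound=0 product=0
t=1: arr=2 -> substrate=0 bound=2 product=0
t=2: arr=0 -> substrate=0 bound=2 product=0
t=3: arr=1 -> substrate=0 bound=1 product=2
t=4: arr=2 -> substrate=0 bound=3 product=2
t=5: arr=0 -> substrate=0 bound=2 product=3
t=6: arr=0 -> substrate=0 bound=0 product=5
t=7: arr=2 -> substrate=0 bound=2 product=5
t=8: arr=0 -> substrate=0 bound=2 product=5
t=9: arr=0 -> substrate=0 bound=0 product=7

Answer: 7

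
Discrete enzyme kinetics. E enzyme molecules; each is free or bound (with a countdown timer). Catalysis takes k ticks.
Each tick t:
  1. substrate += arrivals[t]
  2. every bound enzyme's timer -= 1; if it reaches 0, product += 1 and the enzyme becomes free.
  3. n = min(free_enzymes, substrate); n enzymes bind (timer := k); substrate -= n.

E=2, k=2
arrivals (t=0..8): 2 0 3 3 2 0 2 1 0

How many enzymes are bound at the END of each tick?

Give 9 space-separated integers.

Answer: 2 2 2 2 2 2 2 2 2

Derivation:
t=0: arr=2 -> substrate=0 bound=2 product=0
t=1: arr=0 -> substrate=0 bound=2 product=0
t=2: arr=3 -> substrate=1 bound=2 product=2
t=3: arr=3 -> substrate=4 bound=2 product=2
t=4: arr=2 -> substrate=4 bound=2 product=4
t=5: arr=0 -> substrate=4 bound=2 product=4
t=6: arr=2 -> substrate=4 bound=2 product=6
t=7: arr=1 -> substrate=5 bound=2 product=6
t=8: arr=0 -> substrate=3 bound=2 product=8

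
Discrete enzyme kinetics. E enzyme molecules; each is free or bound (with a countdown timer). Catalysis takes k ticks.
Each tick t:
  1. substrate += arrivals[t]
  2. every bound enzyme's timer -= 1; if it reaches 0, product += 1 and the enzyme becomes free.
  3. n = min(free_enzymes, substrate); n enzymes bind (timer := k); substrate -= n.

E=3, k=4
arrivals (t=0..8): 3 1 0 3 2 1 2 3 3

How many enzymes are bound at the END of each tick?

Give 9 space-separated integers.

t=0: arr=3 -> substrate=0 bound=3 product=0
t=1: arr=1 -> substrate=1 bound=3 product=0
t=2: arr=0 -> substrate=1 bound=3 product=0
t=3: arr=3 -> substrate=4 bound=3 product=0
t=4: arr=2 -> substrate=3 bound=3 product=3
t=5: arr=1 -> substrate=4 bound=3 product=3
t=6: arr=2 -> substrate=6 bound=3 product=3
t=7: arr=3 -> substrate=9 bound=3 product=3
t=8: arr=3 -> substrate=9 bound=3 product=6

Answer: 3 3 3 3 3 3 3 3 3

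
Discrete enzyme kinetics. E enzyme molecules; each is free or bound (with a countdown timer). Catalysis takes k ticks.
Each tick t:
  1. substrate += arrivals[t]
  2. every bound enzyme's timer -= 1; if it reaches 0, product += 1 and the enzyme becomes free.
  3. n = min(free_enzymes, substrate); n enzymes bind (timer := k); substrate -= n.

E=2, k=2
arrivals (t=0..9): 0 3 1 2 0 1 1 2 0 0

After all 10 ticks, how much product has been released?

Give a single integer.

t=0: arr=0 -> substrate=0 bound=0 product=0
t=1: arr=3 -> substrate=1 bound=2 product=0
t=2: arr=1 -> substrate=2 bound=2 product=0
t=3: arr=2 -> substrate=2 bound=2 product=2
t=4: arr=0 -> substrate=2 bound=2 product=2
t=5: arr=1 -> substrate=1 bound=2 product=4
t=6: arr=1 -> substrate=2 bound=2 product=4
t=7: arr=2 -> substrate=2 bound=2 product=6
t=8: arr=0 -> substrate=2 bound=2 product=6
t=9: arr=0 -> substrate=0 bound=2 product=8

Answer: 8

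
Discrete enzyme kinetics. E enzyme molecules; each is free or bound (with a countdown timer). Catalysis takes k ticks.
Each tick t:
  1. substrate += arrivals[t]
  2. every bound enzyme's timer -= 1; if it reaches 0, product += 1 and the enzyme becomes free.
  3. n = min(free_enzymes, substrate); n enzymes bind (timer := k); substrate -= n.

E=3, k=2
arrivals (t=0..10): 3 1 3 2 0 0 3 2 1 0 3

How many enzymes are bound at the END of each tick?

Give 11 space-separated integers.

Answer: 3 3 3 3 3 3 3 3 3 3 3

Derivation:
t=0: arr=3 -> substrate=0 bound=3 product=0
t=1: arr=1 -> substrate=1 bound=3 product=0
t=2: arr=3 -> substrate=1 bound=3 product=3
t=3: arr=2 -> substrate=3 bound=3 product=3
t=4: arr=0 -> substrate=0 bound=3 product=6
t=5: arr=0 -> substrate=0 bound=3 product=6
t=6: arr=3 -> substrate=0 bound=3 product=9
t=7: arr=2 -> substrate=2 bound=3 product=9
t=8: arr=1 -> substrate=0 bound=3 product=12
t=9: arr=0 -> substrate=0 bound=3 product=12
t=10: arr=3 -> substrate=0 bound=3 product=15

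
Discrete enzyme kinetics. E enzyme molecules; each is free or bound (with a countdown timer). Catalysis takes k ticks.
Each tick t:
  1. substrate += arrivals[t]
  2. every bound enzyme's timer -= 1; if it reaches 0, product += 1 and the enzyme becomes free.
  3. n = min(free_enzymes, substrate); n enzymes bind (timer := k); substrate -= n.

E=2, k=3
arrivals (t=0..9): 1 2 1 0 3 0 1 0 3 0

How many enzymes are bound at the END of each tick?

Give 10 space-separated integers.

t=0: arr=1 -> substrate=0 bound=1 product=0
t=1: arr=2 -> substrate=1 bound=2 product=0
t=2: arr=1 -> substrate=2 bound=2 product=0
t=3: arr=0 -> substrate=1 bound=2 product=1
t=4: arr=3 -> substrate=3 bound=2 product=2
t=5: arr=0 -> substrate=3 bound=2 product=2
t=6: arr=1 -> substrate=3 bound=2 product=3
t=7: arr=0 -> substrate=2 bound=2 product=4
t=8: arr=3 -> substrate=5 bound=2 product=4
t=9: arr=0 -> substrate=4 bound=2 product=5

Answer: 1 2 2 2 2 2 2 2 2 2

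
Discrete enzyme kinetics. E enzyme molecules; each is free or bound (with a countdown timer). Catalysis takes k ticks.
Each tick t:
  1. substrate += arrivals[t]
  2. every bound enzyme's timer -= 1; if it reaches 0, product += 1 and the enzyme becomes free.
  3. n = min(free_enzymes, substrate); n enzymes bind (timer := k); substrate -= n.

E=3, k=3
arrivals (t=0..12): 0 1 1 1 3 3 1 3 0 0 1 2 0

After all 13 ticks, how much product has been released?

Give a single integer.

Answer: 9

Derivation:
t=0: arr=0 -> substrate=0 bound=0 product=0
t=1: arr=1 -> substrate=0 bound=1 product=0
t=2: arr=1 -> substrate=0 bound=2 product=0
t=3: arr=1 -> substrate=0 bound=3 product=0
t=4: arr=3 -> substrate=2 bound=3 product=1
t=5: arr=3 -> substrate=4 bound=3 product=2
t=6: arr=1 -> substrate=4 bound=3 product=3
t=7: arr=3 -> substrate=6 bound=3 product=4
t=8: arr=0 -> substrate=5 bound=3 product=5
t=9: arr=0 -> substrate=4 bound=3 product=6
t=10: arr=1 -> substrate=4 bound=3 product=7
t=11: arr=2 -> substrate=5 bound=3 product=8
t=12: arr=0 -> substrate=4 bound=3 product=9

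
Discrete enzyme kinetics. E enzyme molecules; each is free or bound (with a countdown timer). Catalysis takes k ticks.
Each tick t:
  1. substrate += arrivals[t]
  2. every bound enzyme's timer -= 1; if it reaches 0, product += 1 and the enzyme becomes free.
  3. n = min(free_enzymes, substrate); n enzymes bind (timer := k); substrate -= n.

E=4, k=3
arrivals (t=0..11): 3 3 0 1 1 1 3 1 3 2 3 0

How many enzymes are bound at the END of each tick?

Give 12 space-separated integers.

t=0: arr=3 -> substrate=0 bound=3 product=0
t=1: arr=3 -> substrate=2 bound=4 product=0
t=2: arr=0 -> substrate=2 bound=4 product=0
t=3: arr=1 -> substrate=0 bound=4 product=3
t=4: arr=1 -> substrate=0 bound=4 product=4
t=5: arr=1 -> substrate=1 bound=4 product=4
t=6: arr=3 -> substrate=1 bound=4 product=7
t=7: arr=1 -> substrate=1 bound=4 product=8
t=8: arr=3 -> substrate=4 bound=4 product=8
t=9: arr=2 -> substrate=3 bound=4 product=11
t=10: arr=3 -> substrate=5 bound=4 product=12
t=11: arr=0 -> substrate=5 bound=4 product=12

Answer: 3 4 4 4 4 4 4 4 4 4 4 4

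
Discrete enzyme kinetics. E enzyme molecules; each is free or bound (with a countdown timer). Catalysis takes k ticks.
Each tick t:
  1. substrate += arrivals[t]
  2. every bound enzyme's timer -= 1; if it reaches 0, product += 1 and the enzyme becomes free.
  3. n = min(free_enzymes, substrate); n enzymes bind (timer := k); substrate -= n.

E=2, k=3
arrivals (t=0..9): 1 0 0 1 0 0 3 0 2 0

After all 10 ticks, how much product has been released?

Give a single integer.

Answer: 4

Derivation:
t=0: arr=1 -> substrate=0 bound=1 product=0
t=1: arr=0 -> substrate=0 bound=1 product=0
t=2: arr=0 -> substrate=0 bound=1 product=0
t=3: arr=1 -> substrate=0 bound=1 product=1
t=4: arr=0 -> substrate=0 bound=1 product=1
t=5: arr=0 -> substrate=0 bound=1 product=1
t=6: arr=3 -> substrate=1 bound=2 product=2
t=7: arr=0 -> substrate=1 bound=2 product=2
t=8: arr=2 -> substrate=3 bound=2 product=2
t=9: arr=0 -> substrate=1 bound=2 product=4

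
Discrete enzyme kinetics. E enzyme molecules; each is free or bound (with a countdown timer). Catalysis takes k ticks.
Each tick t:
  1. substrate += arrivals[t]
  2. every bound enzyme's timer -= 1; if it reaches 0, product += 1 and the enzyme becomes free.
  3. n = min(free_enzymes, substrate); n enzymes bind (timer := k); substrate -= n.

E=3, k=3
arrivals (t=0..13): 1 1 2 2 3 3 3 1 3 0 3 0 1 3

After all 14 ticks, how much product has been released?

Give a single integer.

t=0: arr=1 -> substrate=0 bound=1 product=0
t=1: arr=1 -> substrate=0 bound=2 product=0
t=2: arr=2 -> substrate=1 bound=3 product=0
t=3: arr=2 -> substrate=2 bound=3 product=1
t=4: arr=3 -> substrate=4 bound=3 product=2
t=5: arr=3 -> substrate=6 bound=3 product=3
t=6: arr=3 -> substrate=8 bound=3 product=4
t=7: arr=1 -> substrate=8 bound=3 product=5
t=8: arr=3 -> substrate=10 bound=3 product=6
t=9: arr=0 -> substrate=9 bound=3 product=7
t=10: arr=3 -> substrate=11 bound=3 product=8
t=11: arr=0 -> substrate=10 bound=3 product=9
t=12: arr=1 -> substrate=10 bound=3 product=10
t=13: arr=3 -> substrate=12 bound=3 product=11

Answer: 11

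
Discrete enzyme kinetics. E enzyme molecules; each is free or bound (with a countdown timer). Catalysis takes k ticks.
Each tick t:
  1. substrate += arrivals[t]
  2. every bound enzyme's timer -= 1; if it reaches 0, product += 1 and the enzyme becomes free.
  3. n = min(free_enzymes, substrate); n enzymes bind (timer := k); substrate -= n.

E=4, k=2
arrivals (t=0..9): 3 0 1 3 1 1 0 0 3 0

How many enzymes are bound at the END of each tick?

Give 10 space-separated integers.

t=0: arr=3 -> substrate=0 bound=3 product=0
t=1: arr=0 -> substrate=0 bound=3 product=0
t=2: arr=1 -> substrate=0 bound=1 product=3
t=3: arr=3 -> substrate=0 bound=4 product=3
t=4: arr=1 -> substrate=0 bound=4 product=4
t=5: arr=1 -> substrate=0 bound=2 product=7
t=6: arr=0 -> substrate=0 bound=1 product=8
t=7: arr=0 -> substrate=0 bound=0 product=9
t=8: arr=3 -> substrate=0 bound=3 product=9
t=9: arr=0 -> substrate=0 bound=3 product=9

Answer: 3 3 1 4 4 2 1 0 3 3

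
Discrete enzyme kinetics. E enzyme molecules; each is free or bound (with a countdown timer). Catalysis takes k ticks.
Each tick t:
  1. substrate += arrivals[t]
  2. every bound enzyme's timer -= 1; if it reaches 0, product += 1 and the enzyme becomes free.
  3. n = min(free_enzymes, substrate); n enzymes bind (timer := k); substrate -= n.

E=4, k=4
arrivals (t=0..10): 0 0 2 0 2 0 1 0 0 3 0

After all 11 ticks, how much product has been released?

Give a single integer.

Answer: 5

Derivation:
t=0: arr=0 -> substrate=0 bound=0 product=0
t=1: arr=0 -> substrate=0 bound=0 product=0
t=2: arr=2 -> substrate=0 bound=2 product=0
t=3: arr=0 -> substrate=0 bound=2 product=0
t=4: arr=2 -> substrate=0 bound=4 product=0
t=5: arr=0 -> substrate=0 bound=4 product=0
t=6: arr=1 -> substrate=0 bound=3 product=2
t=7: arr=0 -> substrate=0 bound=3 product=2
t=8: arr=0 -> substrate=0 bound=1 product=4
t=9: arr=3 -> substrate=0 bound=4 product=4
t=10: arr=0 -> substrate=0 bound=3 product=5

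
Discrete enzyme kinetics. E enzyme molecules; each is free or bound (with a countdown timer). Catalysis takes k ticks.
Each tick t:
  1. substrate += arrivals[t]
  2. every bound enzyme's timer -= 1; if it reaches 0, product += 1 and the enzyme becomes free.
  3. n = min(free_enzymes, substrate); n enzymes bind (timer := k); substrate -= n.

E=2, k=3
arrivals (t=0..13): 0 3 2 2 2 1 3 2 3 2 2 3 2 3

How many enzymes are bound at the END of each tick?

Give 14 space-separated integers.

t=0: arr=0 -> substrate=0 bound=0 product=0
t=1: arr=3 -> substrate=1 bound=2 product=0
t=2: arr=2 -> substrate=3 bound=2 product=0
t=3: arr=2 -> substrate=5 bound=2 product=0
t=4: arr=2 -> substrate=5 bound=2 product=2
t=5: arr=1 -> substrate=6 bound=2 product=2
t=6: arr=3 -> substrate=9 bound=2 product=2
t=7: arr=2 -> substrate=9 bound=2 product=4
t=8: arr=3 -> substrate=12 bound=2 product=4
t=9: arr=2 -> substrate=14 bound=2 product=4
t=10: arr=2 -> substrate=14 bound=2 product=6
t=11: arr=3 -> substrate=17 bound=2 product=6
t=12: arr=2 -> substrate=19 bound=2 product=6
t=13: arr=3 -> substrate=20 bound=2 product=8

Answer: 0 2 2 2 2 2 2 2 2 2 2 2 2 2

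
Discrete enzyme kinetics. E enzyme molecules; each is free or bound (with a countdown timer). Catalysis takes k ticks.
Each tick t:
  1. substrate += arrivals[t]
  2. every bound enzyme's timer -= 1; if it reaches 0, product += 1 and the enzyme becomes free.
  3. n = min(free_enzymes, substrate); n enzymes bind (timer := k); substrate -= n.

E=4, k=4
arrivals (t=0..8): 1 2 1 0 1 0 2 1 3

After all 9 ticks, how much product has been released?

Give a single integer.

t=0: arr=1 -> substrate=0 bound=1 product=0
t=1: arr=2 -> substrate=0 bound=3 product=0
t=2: arr=1 -> substrate=0 bound=4 product=0
t=3: arr=0 -> substrate=0 bound=4 product=0
t=4: arr=1 -> substrate=0 bound=4 product=1
t=5: arr=0 -> substrate=0 bound=2 product=3
t=6: arr=2 -> substrate=0 bound=3 product=4
t=7: arr=1 -> substrate=0 bound=4 product=4
t=8: arr=3 -> substrate=2 bound=4 product=5

Answer: 5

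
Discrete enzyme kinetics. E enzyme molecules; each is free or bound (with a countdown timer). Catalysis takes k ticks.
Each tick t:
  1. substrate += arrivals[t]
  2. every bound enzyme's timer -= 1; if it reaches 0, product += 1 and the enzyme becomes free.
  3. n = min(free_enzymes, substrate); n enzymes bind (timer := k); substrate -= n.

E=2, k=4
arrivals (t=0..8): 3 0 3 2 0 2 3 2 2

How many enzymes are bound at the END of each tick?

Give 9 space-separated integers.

t=0: arr=3 -> substrate=1 bound=2 product=0
t=1: arr=0 -> substrate=1 bound=2 product=0
t=2: arr=3 -> substrate=4 bound=2 product=0
t=3: arr=2 -> substrate=6 bound=2 product=0
t=4: arr=0 -> substrate=4 bound=2 product=2
t=5: arr=2 -> substrate=6 bound=2 product=2
t=6: arr=3 -> substrate=9 bound=2 product=2
t=7: arr=2 -> substrate=11 bound=2 product=2
t=8: arr=2 -> substrate=11 bound=2 product=4

Answer: 2 2 2 2 2 2 2 2 2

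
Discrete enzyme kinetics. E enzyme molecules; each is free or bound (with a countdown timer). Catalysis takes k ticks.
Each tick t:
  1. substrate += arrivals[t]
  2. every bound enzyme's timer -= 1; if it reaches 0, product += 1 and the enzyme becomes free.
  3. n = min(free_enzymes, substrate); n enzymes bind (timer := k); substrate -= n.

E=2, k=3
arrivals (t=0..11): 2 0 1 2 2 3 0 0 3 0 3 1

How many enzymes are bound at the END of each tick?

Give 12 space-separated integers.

t=0: arr=2 -> substrate=0 bound=2 product=0
t=1: arr=0 -> substrate=0 bound=2 product=0
t=2: arr=1 -> substrate=1 bound=2 product=0
t=3: arr=2 -> substrate=1 bound=2 product=2
t=4: arr=2 -> substrate=3 bound=2 product=2
t=5: arr=3 -> substrate=6 bound=2 product=2
t=6: arr=0 -> substrate=4 bound=2 product=4
t=7: arr=0 -> substrate=4 bound=2 product=4
t=8: arr=3 -> substrate=7 bound=2 product=4
t=9: arr=0 -> substrate=5 bound=2 product=6
t=10: arr=3 -> substrate=8 bound=2 product=6
t=11: arr=1 -> substrate=9 bound=2 product=6

Answer: 2 2 2 2 2 2 2 2 2 2 2 2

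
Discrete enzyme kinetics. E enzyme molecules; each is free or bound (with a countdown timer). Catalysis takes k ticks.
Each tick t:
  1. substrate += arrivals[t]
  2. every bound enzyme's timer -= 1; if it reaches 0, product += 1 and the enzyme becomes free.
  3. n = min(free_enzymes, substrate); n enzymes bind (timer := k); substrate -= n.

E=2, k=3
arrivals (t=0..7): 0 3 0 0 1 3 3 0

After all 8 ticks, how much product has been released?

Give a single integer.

Answer: 4

Derivation:
t=0: arr=0 -> substrate=0 bound=0 product=0
t=1: arr=3 -> substrate=1 bound=2 product=0
t=2: arr=0 -> substrate=1 bound=2 product=0
t=3: arr=0 -> substrate=1 bound=2 product=0
t=4: arr=1 -> substrate=0 bound=2 product=2
t=5: arr=3 -> substrate=3 bound=2 product=2
t=6: arr=3 -> substrate=6 bound=2 product=2
t=7: arr=0 -> substrate=4 bound=2 product=4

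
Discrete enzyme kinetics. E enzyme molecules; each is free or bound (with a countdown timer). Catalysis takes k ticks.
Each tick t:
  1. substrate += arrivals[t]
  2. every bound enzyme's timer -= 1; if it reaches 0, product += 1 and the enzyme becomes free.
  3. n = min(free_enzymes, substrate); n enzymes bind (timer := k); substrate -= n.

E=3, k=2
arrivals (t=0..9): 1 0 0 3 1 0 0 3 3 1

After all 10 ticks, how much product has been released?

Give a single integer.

t=0: arr=1 -> substrate=0 bound=1 product=0
t=1: arr=0 -> substrate=0 bound=1 product=0
t=2: arr=0 -> substrate=0 bound=0 product=1
t=3: arr=3 -> substrate=0 bound=3 product=1
t=4: arr=1 -> substrate=1 bound=3 product=1
t=5: arr=0 -> substrate=0 bound=1 product=4
t=6: arr=0 -> substrate=0 bound=1 product=4
t=7: arr=3 -> substrate=0 bound=3 product=5
t=8: arr=3 -> substrate=3 bound=3 product=5
t=9: arr=1 -> substrate=1 bound=3 product=8

Answer: 8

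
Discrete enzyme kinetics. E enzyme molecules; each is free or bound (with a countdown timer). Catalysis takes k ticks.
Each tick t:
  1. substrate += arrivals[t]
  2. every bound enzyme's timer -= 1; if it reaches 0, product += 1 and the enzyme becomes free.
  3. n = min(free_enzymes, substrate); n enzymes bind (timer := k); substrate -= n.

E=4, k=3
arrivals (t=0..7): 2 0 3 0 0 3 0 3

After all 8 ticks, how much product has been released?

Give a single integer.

t=0: arr=2 -> substrate=0 bound=2 product=0
t=1: arr=0 -> substrate=0 bound=2 product=0
t=2: arr=3 -> substrate=1 bound=4 product=0
t=3: arr=0 -> substrate=0 bound=3 product=2
t=4: arr=0 -> substrate=0 bound=3 product=2
t=5: arr=3 -> substrate=0 bound=4 product=4
t=6: arr=0 -> substrate=0 bound=3 product=5
t=7: arr=3 -> substrate=2 bound=4 product=5

Answer: 5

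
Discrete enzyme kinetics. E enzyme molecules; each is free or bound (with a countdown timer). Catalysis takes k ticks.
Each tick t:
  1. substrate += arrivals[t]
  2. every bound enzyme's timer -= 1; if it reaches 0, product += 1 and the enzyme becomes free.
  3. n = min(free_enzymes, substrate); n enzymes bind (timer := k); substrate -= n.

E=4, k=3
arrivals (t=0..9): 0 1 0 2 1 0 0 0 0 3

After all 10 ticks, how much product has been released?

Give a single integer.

Answer: 4

Derivation:
t=0: arr=0 -> substrate=0 bound=0 product=0
t=1: arr=1 -> substrate=0 bound=1 product=0
t=2: arr=0 -> substrate=0 bound=1 product=0
t=3: arr=2 -> substrate=0 bound=3 product=0
t=4: arr=1 -> substrate=0 bound=3 product=1
t=5: arr=0 -> substrate=0 bound=3 product=1
t=6: arr=0 -> substrate=0 bound=1 product=3
t=7: arr=0 -> substrate=0 bound=0 product=4
t=8: arr=0 -> substrate=0 bound=0 product=4
t=9: arr=3 -> substrate=0 bound=3 product=4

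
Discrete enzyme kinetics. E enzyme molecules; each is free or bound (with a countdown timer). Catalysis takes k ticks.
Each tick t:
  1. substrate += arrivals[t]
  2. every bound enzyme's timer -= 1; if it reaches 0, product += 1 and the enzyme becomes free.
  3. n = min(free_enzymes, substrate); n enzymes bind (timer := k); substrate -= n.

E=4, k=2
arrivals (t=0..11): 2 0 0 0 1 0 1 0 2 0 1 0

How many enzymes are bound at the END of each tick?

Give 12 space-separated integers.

t=0: arr=2 -> substrate=0 bound=2 product=0
t=1: arr=0 -> substrate=0 bound=2 product=0
t=2: arr=0 -> substrate=0 bound=0 product=2
t=3: arr=0 -> substrate=0 bound=0 product=2
t=4: arr=1 -> substrate=0 bound=1 product=2
t=5: arr=0 -> substrate=0 bound=1 product=2
t=6: arr=1 -> substrate=0 bound=1 product=3
t=7: arr=0 -> substrate=0 bound=1 product=3
t=8: arr=2 -> substrate=0 bound=2 product=4
t=9: arr=0 -> substrate=0 bound=2 product=4
t=10: arr=1 -> substrate=0 bound=1 product=6
t=11: arr=0 -> substrate=0 bound=1 product=6

Answer: 2 2 0 0 1 1 1 1 2 2 1 1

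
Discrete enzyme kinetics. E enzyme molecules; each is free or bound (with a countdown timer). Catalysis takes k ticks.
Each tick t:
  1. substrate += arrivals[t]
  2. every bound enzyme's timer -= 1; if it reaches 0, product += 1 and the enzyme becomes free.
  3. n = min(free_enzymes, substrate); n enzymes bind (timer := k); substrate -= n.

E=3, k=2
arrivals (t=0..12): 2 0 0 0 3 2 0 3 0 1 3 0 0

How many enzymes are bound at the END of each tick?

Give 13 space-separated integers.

Answer: 2 2 0 0 3 3 2 3 3 3 3 3 1

Derivation:
t=0: arr=2 -> substrate=0 bound=2 product=0
t=1: arr=0 -> substrate=0 bound=2 product=0
t=2: arr=0 -> substrate=0 bound=0 product=2
t=3: arr=0 -> substrate=0 bound=0 product=2
t=4: arr=3 -> substrate=0 bound=3 product=2
t=5: arr=2 -> substrate=2 bound=3 product=2
t=6: arr=0 -> substrate=0 bound=2 product=5
t=7: arr=3 -> substrate=2 bound=3 product=5
t=8: arr=0 -> substrate=0 bound=3 product=7
t=9: arr=1 -> substrate=0 bound=3 product=8
t=10: arr=3 -> substrate=1 bound=3 product=10
t=11: arr=0 -> substrate=0 bound=3 product=11
t=12: arr=0 -> substrate=0 bound=1 product=13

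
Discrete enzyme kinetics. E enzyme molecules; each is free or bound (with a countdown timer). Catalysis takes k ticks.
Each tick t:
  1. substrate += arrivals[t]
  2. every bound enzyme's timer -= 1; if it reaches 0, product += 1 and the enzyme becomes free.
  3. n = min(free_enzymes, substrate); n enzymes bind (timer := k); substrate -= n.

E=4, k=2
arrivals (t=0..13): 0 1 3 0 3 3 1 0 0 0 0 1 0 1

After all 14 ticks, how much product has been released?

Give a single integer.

t=0: arr=0 -> substrate=0 bound=0 product=0
t=1: arr=1 -> substrate=0 bound=1 product=0
t=2: arr=3 -> substrate=0 bound=4 product=0
t=3: arr=0 -> substrate=0 bound=3 product=1
t=4: arr=3 -> substrate=0 bound=3 product=4
t=5: arr=3 -> substrate=2 bound=4 product=4
t=6: arr=1 -> substrate=0 bound=4 product=7
t=7: arr=0 -> substrate=0 bound=3 product=8
t=8: arr=0 -> substrate=0 bound=0 product=11
t=9: arr=0 -> substrate=0 bound=0 product=11
t=10: arr=0 -> substrate=0 bound=0 product=11
t=11: arr=1 -> substrate=0 bound=1 product=11
t=12: arr=0 -> substrate=0 bound=1 product=11
t=13: arr=1 -> substrate=0 bound=1 product=12

Answer: 12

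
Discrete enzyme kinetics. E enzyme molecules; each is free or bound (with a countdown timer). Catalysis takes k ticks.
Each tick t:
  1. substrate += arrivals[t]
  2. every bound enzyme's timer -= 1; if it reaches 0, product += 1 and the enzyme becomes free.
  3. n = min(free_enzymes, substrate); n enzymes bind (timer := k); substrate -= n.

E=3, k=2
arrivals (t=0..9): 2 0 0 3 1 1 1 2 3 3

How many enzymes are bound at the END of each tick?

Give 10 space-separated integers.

Answer: 2 2 0 3 3 2 3 3 3 3

Derivation:
t=0: arr=2 -> substrate=0 bound=2 product=0
t=1: arr=0 -> substrate=0 bound=2 product=0
t=2: arr=0 -> substrate=0 bound=0 product=2
t=3: arr=3 -> substrate=0 bound=3 product=2
t=4: arr=1 -> substrate=1 bound=3 product=2
t=5: arr=1 -> substrate=0 bound=2 product=5
t=6: arr=1 -> substrate=0 bound=3 product=5
t=7: arr=2 -> substrate=0 bound=3 product=7
t=8: arr=3 -> substrate=2 bound=3 product=8
t=9: arr=3 -> substrate=3 bound=3 product=10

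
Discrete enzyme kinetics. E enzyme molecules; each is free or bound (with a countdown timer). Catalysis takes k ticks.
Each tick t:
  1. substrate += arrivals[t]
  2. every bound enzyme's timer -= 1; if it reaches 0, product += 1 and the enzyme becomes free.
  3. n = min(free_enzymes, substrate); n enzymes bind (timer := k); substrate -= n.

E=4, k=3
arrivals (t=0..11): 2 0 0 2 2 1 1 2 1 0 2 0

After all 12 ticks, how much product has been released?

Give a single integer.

Answer: 10

Derivation:
t=0: arr=2 -> substrate=0 bound=2 product=0
t=1: arr=0 -> substrate=0 bound=2 product=0
t=2: arr=0 -> substrate=0 bound=2 product=0
t=3: arr=2 -> substrate=0 bound=2 product=2
t=4: arr=2 -> substrate=0 bound=4 product=2
t=5: arr=1 -> substrate=1 bound=4 product=2
t=6: arr=1 -> substrate=0 bound=4 product=4
t=7: arr=2 -> substrate=0 bound=4 product=6
t=8: arr=1 -> substrate=1 bound=4 product=6
t=9: arr=0 -> substrate=0 bound=3 product=8
t=10: arr=2 -> substrate=0 bound=3 product=10
t=11: arr=0 -> substrate=0 bound=3 product=10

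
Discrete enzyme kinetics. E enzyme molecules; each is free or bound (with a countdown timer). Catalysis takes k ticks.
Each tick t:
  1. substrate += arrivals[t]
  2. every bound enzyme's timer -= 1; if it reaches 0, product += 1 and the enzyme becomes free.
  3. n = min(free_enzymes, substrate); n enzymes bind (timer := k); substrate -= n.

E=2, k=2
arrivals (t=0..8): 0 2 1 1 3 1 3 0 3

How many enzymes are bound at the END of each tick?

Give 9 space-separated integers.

t=0: arr=0 -> substrate=0 bound=0 product=0
t=1: arr=2 -> substrate=0 bound=2 product=0
t=2: arr=1 -> substrate=1 bound=2 product=0
t=3: arr=1 -> substrate=0 bound=2 product=2
t=4: arr=3 -> substrate=3 bound=2 product=2
t=5: arr=1 -> substrate=2 bound=2 product=4
t=6: arr=3 -> substrate=5 bound=2 product=4
t=7: arr=0 -> substrate=3 bound=2 product=6
t=8: arr=3 -> substrate=6 bound=2 product=6

Answer: 0 2 2 2 2 2 2 2 2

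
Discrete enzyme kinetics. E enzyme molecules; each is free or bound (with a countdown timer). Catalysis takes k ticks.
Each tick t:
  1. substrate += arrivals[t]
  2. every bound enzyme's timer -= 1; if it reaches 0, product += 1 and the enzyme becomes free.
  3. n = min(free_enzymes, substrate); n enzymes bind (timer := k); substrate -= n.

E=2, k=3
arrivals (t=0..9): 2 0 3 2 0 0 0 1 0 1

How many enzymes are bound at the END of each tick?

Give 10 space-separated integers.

t=0: arr=2 -> substrate=0 bound=2 product=0
t=1: arr=0 -> substrate=0 bound=2 product=0
t=2: arr=3 -> substrate=3 bound=2 product=0
t=3: arr=2 -> substrate=3 bound=2 product=2
t=4: arr=0 -> substrate=3 bound=2 product=2
t=5: arr=0 -> substrate=3 bound=2 product=2
t=6: arr=0 -> substrate=1 bound=2 product=4
t=7: arr=1 -> substrate=2 bound=2 product=4
t=8: arr=0 -> substrate=2 bound=2 product=4
t=9: arr=1 -> substrate=1 bound=2 product=6

Answer: 2 2 2 2 2 2 2 2 2 2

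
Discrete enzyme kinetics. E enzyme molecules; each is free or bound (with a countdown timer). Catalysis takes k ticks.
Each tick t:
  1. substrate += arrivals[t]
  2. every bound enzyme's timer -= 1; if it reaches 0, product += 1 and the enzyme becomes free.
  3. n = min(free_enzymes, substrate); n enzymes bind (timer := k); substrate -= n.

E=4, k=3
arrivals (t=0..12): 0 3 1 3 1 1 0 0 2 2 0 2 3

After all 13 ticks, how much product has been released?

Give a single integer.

Answer: 12

Derivation:
t=0: arr=0 -> substrate=0 bound=0 product=0
t=1: arr=3 -> substrate=0 bound=3 product=0
t=2: arr=1 -> substrate=0 bound=4 product=0
t=3: arr=3 -> substrate=3 bound=4 product=0
t=4: arr=1 -> substrate=1 bound=4 product=3
t=5: arr=1 -> substrate=1 bound=4 product=4
t=6: arr=0 -> substrate=1 bound=4 product=4
t=7: arr=0 -> substrate=0 bound=2 product=7
t=8: arr=2 -> substrate=0 bound=3 product=8
t=9: arr=2 -> substrate=1 bound=4 product=8
t=10: arr=0 -> substrate=0 bound=4 product=9
t=11: arr=2 -> substrate=0 bound=4 product=11
t=12: arr=3 -> substrate=2 bound=4 product=12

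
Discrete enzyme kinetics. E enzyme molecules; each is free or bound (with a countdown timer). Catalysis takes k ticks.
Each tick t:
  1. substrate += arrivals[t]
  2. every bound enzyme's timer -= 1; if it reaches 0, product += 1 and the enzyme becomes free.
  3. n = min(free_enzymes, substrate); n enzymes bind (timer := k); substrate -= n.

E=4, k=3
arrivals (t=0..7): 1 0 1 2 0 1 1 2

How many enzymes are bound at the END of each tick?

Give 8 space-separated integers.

t=0: arr=1 -> substrate=0 bound=1 product=0
t=1: arr=0 -> substrate=0 bound=1 product=0
t=2: arr=1 -> substrate=0 bound=2 product=0
t=3: arr=2 -> substrate=0 bound=3 product=1
t=4: arr=0 -> substrate=0 bound=3 product=1
t=5: arr=1 -> substrate=0 bound=3 product=2
t=6: arr=1 -> substrate=0 bound=2 product=4
t=7: arr=2 -> substrate=0 bound=4 product=4

Answer: 1 1 2 3 3 3 2 4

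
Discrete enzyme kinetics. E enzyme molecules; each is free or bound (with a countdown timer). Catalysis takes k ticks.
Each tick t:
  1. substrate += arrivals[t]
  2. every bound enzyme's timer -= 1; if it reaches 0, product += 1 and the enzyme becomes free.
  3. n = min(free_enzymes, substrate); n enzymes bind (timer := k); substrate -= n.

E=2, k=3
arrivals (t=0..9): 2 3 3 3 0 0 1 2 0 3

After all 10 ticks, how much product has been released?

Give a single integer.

Answer: 6

Derivation:
t=0: arr=2 -> substrate=0 bound=2 product=0
t=1: arr=3 -> substrate=3 bound=2 product=0
t=2: arr=3 -> substrate=6 bound=2 product=0
t=3: arr=3 -> substrate=7 bound=2 product=2
t=4: arr=0 -> substrate=7 bound=2 product=2
t=5: arr=0 -> substrate=7 bound=2 product=2
t=6: arr=1 -> substrate=6 bound=2 product=4
t=7: arr=2 -> substrate=8 bound=2 product=4
t=8: arr=0 -> substrate=8 bound=2 product=4
t=9: arr=3 -> substrate=9 bound=2 product=6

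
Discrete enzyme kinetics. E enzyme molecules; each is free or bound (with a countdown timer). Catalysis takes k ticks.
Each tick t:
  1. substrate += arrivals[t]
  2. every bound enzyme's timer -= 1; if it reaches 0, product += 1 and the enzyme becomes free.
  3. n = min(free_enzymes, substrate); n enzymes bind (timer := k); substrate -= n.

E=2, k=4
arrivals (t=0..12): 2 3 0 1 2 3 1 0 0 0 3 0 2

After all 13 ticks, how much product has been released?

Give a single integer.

Answer: 6

Derivation:
t=0: arr=2 -> substrate=0 bound=2 product=0
t=1: arr=3 -> substrate=3 bound=2 product=0
t=2: arr=0 -> substrate=3 bound=2 product=0
t=3: arr=1 -> substrate=4 bound=2 product=0
t=4: arr=2 -> substrate=4 bound=2 product=2
t=5: arr=3 -> substrate=7 bound=2 product=2
t=6: arr=1 -> substrate=8 bound=2 product=2
t=7: arr=0 -> substrate=8 bound=2 product=2
t=8: arr=0 -> substrate=6 bound=2 product=4
t=9: arr=0 -> substrate=6 bound=2 product=4
t=10: arr=3 -> substrate=9 bound=2 product=4
t=11: arr=0 -> substrate=9 bound=2 product=4
t=12: arr=2 -> substrate=9 bound=2 product=6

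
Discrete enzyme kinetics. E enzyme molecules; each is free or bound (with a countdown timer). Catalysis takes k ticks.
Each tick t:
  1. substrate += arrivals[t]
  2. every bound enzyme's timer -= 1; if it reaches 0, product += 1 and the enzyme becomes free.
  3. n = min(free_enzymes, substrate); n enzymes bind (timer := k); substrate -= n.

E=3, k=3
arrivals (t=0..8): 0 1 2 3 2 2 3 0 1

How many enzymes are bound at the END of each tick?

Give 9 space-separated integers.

Answer: 0 1 3 3 3 3 3 3 3

Derivation:
t=0: arr=0 -> substrate=0 bound=0 product=0
t=1: arr=1 -> substrate=0 bound=1 product=0
t=2: arr=2 -> substrate=0 bound=3 product=0
t=3: arr=3 -> substrate=3 bound=3 product=0
t=4: arr=2 -> substrate=4 bound=3 product=1
t=5: arr=2 -> substrate=4 bound=3 product=3
t=6: arr=3 -> substrate=7 bound=3 product=3
t=7: arr=0 -> substrate=6 bound=3 product=4
t=8: arr=1 -> substrate=5 bound=3 product=6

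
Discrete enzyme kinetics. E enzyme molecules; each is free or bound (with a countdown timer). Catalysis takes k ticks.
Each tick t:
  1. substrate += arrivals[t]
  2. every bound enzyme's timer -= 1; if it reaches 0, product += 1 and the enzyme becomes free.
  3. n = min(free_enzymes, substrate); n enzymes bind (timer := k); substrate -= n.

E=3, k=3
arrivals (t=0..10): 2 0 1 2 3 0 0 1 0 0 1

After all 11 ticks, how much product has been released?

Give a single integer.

t=0: arr=2 -> substrate=0 bound=2 product=0
t=1: arr=0 -> substrate=0 bound=2 product=0
t=2: arr=1 -> substrate=0 bound=3 product=0
t=3: arr=2 -> substrate=0 bound=3 product=2
t=4: arr=3 -> substrate=3 bound=3 product=2
t=5: arr=0 -> substrate=2 bound=3 product=3
t=6: arr=0 -> substrate=0 bound=3 product=5
t=7: arr=1 -> substrate=1 bound=3 product=5
t=8: arr=0 -> substrate=0 bound=3 product=6
t=9: arr=0 -> substrate=0 bound=1 product=8
t=10: arr=1 -> substrate=0 bound=2 product=8

Answer: 8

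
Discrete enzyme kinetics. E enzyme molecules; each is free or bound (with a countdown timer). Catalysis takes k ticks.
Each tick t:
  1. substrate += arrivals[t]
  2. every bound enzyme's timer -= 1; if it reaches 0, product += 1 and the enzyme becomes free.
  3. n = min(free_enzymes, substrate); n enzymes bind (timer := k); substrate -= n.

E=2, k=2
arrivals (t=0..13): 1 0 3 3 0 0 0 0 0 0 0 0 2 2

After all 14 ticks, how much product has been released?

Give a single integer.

t=0: arr=1 -> substrate=0 bound=1 product=0
t=1: arr=0 -> substrate=0 bound=1 product=0
t=2: arr=3 -> substrate=1 bound=2 product=1
t=3: arr=3 -> substrate=4 bound=2 product=1
t=4: arr=0 -> substrate=2 bound=2 product=3
t=5: arr=0 -> substrate=2 bound=2 product=3
t=6: arr=0 -> substrate=0 bound=2 product=5
t=7: arr=0 -> substrate=0 bound=2 product=5
t=8: arr=0 -> substrate=0 bound=0 product=7
t=9: arr=0 -> substrate=0 bound=0 product=7
t=10: arr=0 -> substrate=0 bound=0 product=7
t=11: arr=0 -> substrate=0 bound=0 product=7
t=12: arr=2 -> substrate=0 bound=2 product=7
t=13: arr=2 -> substrate=2 bound=2 product=7

Answer: 7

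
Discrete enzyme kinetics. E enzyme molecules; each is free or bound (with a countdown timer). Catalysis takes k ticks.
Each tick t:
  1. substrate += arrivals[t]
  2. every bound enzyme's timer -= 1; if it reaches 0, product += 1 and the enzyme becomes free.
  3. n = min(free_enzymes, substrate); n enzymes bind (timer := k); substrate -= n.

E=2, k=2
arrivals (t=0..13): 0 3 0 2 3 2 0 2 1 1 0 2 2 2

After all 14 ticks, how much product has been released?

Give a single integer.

Answer: 12

Derivation:
t=0: arr=0 -> substrate=0 bound=0 product=0
t=1: arr=3 -> substrate=1 bound=2 product=0
t=2: arr=0 -> substrate=1 bound=2 product=0
t=3: arr=2 -> substrate=1 bound=2 product=2
t=4: arr=3 -> substrate=4 bound=2 product=2
t=5: arr=2 -> substrate=4 bound=2 product=4
t=6: arr=0 -> substrate=4 bound=2 product=4
t=7: arr=2 -> substrate=4 bound=2 product=6
t=8: arr=1 -> substrate=5 bound=2 product=6
t=9: arr=1 -> substrate=4 bound=2 product=8
t=10: arr=0 -> substrate=4 bound=2 product=8
t=11: arr=2 -> substrate=4 bound=2 product=10
t=12: arr=2 -> substrate=6 bound=2 product=10
t=13: arr=2 -> substrate=6 bound=2 product=12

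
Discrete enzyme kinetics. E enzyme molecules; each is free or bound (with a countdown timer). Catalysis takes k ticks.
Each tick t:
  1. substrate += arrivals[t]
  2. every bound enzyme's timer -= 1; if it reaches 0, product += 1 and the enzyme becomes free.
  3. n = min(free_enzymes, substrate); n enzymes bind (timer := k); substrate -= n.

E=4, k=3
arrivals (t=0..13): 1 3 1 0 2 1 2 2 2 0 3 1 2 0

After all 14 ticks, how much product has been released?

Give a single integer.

Answer: 15

Derivation:
t=0: arr=1 -> substrate=0 bound=1 product=0
t=1: arr=3 -> substrate=0 bound=4 product=0
t=2: arr=1 -> substrate=1 bound=4 product=0
t=3: arr=0 -> substrate=0 bound=4 product=1
t=4: arr=2 -> substrate=0 bound=3 product=4
t=5: arr=1 -> substrate=0 bound=4 product=4
t=6: arr=2 -> substrate=1 bound=4 product=5
t=7: arr=2 -> substrate=1 bound=4 product=7
t=8: arr=2 -> substrate=2 bound=4 product=8
t=9: arr=0 -> substrate=1 bound=4 product=9
t=10: arr=3 -> substrate=2 bound=4 product=11
t=11: arr=1 -> substrate=2 bound=4 product=12
t=12: arr=2 -> substrate=3 bound=4 product=13
t=13: arr=0 -> substrate=1 bound=4 product=15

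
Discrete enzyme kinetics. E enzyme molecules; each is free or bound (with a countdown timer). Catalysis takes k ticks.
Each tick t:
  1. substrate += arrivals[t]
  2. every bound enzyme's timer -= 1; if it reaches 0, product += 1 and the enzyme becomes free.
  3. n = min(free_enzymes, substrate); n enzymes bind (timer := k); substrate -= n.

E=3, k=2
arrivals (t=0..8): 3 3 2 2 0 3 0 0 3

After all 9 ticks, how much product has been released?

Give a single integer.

Answer: 12

Derivation:
t=0: arr=3 -> substrate=0 bound=3 product=0
t=1: arr=3 -> substrate=3 bound=3 product=0
t=2: arr=2 -> substrate=2 bound=3 product=3
t=3: arr=2 -> substrate=4 bound=3 product=3
t=4: arr=0 -> substrate=1 bound=3 product=6
t=5: arr=3 -> substrate=4 bound=3 product=6
t=6: arr=0 -> substrate=1 bound=3 product=9
t=7: arr=0 -> substrate=1 bound=3 product=9
t=8: arr=3 -> substrate=1 bound=3 product=12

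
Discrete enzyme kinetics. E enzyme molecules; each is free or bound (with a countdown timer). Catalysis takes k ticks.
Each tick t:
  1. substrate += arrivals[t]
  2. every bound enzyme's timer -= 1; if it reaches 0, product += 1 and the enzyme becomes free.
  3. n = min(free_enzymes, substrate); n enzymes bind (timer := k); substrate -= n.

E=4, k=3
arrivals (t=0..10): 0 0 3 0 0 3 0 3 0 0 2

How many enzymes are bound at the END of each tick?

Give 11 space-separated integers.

t=0: arr=0 -> substrate=0 bound=0 product=0
t=1: arr=0 -> substrate=0 bound=0 product=0
t=2: arr=3 -> substrate=0 bound=3 product=0
t=3: arr=0 -> substrate=0 bound=3 product=0
t=4: arr=0 -> substrate=0 bound=3 product=0
t=5: arr=3 -> substrate=0 bound=3 product=3
t=6: arr=0 -> substrate=0 bound=3 product=3
t=7: arr=3 -> substrate=2 bound=4 product=3
t=8: arr=0 -> substrate=0 bound=3 product=6
t=9: arr=0 -> substrate=0 bound=3 product=6
t=10: arr=2 -> substrate=0 bound=4 product=7

Answer: 0 0 3 3 3 3 3 4 3 3 4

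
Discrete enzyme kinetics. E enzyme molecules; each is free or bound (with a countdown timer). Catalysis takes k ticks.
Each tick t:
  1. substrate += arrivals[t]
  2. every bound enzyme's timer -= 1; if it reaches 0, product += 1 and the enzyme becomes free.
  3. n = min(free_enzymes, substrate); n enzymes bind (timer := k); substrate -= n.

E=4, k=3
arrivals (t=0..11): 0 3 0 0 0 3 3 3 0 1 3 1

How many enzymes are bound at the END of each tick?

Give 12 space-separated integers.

Answer: 0 3 3 3 0 3 4 4 4 4 4 4

Derivation:
t=0: arr=0 -> substrate=0 bound=0 product=0
t=1: arr=3 -> substrate=0 bound=3 product=0
t=2: arr=0 -> substrate=0 bound=3 product=0
t=3: arr=0 -> substrate=0 bound=3 product=0
t=4: arr=0 -> substrate=0 bound=0 product=3
t=5: arr=3 -> substrate=0 bound=3 product=3
t=6: arr=3 -> substrate=2 bound=4 product=3
t=7: arr=3 -> substrate=5 bound=4 product=3
t=8: arr=0 -> substrate=2 bound=4 product=6
t=9: arr=1 -> substrate=2 bound=4 product=7
t=10: arr=3 -> substrate=5 bound=4 product=7
t=11: arr=1 -> substrate=3 bound=4 product=10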